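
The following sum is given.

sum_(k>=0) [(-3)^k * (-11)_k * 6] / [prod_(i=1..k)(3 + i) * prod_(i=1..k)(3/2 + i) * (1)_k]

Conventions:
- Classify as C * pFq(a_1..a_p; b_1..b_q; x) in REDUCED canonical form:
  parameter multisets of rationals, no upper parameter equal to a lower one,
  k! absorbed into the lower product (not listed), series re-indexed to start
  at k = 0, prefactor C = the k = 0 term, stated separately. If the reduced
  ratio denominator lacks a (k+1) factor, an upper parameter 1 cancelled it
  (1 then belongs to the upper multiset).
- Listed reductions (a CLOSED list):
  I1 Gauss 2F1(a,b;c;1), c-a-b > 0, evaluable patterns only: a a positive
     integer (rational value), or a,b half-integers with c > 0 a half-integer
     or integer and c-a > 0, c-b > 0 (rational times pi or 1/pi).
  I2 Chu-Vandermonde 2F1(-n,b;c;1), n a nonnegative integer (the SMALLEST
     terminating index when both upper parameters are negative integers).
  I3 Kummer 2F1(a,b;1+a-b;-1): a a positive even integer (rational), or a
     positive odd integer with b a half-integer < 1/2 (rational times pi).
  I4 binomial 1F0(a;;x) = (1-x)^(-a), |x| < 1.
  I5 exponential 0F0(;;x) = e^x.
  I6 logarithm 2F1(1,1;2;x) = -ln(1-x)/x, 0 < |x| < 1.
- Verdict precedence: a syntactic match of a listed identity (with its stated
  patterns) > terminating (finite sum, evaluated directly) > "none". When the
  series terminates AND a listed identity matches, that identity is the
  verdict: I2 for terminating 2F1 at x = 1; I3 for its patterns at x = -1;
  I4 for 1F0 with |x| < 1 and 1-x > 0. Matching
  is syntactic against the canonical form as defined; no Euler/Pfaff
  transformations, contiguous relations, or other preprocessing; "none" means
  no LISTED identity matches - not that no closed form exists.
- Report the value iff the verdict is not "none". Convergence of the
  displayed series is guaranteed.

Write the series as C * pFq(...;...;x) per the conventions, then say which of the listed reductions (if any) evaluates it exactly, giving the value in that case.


The tell: with t_0 = 6, the lower running product (prefactor 6) is a rising factorial.
Term ratio: r(k) = (-3) * (k-11) / [(k+5/2) (k+4) (k+1)] - poly over poly, x = (-3) from leading terms; C = 6 at k = 0.

x = -3 here; the reduced form reads 1F2, upper {-11}, lower {5/2, 4}, C = 6. Verdict: terminating (-11 upstairs). 12 nonzero terms in all; added directly. Hence: 281453514194685849/5699209469078125.


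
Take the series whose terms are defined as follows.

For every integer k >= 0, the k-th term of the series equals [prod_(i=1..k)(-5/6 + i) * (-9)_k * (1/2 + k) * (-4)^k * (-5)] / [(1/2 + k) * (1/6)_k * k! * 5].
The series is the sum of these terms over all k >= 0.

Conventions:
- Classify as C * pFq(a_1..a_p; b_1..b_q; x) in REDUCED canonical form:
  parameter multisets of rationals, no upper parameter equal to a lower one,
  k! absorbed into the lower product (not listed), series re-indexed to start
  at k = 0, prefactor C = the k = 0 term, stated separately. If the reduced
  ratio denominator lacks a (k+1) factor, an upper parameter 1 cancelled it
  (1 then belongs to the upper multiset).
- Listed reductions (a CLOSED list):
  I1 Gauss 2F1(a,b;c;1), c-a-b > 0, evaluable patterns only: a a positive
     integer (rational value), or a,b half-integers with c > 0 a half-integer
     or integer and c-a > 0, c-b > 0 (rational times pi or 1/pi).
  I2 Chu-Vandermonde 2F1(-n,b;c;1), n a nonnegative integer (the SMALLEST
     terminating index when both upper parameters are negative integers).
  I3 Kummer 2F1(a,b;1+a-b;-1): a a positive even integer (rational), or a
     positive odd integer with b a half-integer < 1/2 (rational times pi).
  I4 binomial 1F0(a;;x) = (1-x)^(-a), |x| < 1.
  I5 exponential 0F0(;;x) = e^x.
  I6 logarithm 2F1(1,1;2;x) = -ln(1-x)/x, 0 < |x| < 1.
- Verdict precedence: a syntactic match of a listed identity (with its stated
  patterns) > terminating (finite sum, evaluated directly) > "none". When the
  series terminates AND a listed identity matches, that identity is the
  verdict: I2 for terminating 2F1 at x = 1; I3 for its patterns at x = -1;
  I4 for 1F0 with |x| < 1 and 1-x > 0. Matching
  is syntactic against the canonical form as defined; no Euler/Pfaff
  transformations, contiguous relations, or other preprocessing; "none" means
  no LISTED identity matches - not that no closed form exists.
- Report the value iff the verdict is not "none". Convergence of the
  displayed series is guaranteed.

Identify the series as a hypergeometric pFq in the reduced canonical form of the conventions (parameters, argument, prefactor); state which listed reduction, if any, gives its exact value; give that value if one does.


Canonical form: C = -1 times 1F0 with upper {-9}, lower {-}, x = -4. Verdict: terminating - upper -9 stops the sum at k = 9; the 10 terms are added exactly. Hence: -1953125.

First insight: with t_0 = -1, the constant factors (C = -1, x = -4) combine into one prefactor.
Consecutive-term ratio: r(k) = (-4) * (k-9) / [(k+1)] - poly over poly, x = (-4) from leading terms; C = -1 at k = 0.


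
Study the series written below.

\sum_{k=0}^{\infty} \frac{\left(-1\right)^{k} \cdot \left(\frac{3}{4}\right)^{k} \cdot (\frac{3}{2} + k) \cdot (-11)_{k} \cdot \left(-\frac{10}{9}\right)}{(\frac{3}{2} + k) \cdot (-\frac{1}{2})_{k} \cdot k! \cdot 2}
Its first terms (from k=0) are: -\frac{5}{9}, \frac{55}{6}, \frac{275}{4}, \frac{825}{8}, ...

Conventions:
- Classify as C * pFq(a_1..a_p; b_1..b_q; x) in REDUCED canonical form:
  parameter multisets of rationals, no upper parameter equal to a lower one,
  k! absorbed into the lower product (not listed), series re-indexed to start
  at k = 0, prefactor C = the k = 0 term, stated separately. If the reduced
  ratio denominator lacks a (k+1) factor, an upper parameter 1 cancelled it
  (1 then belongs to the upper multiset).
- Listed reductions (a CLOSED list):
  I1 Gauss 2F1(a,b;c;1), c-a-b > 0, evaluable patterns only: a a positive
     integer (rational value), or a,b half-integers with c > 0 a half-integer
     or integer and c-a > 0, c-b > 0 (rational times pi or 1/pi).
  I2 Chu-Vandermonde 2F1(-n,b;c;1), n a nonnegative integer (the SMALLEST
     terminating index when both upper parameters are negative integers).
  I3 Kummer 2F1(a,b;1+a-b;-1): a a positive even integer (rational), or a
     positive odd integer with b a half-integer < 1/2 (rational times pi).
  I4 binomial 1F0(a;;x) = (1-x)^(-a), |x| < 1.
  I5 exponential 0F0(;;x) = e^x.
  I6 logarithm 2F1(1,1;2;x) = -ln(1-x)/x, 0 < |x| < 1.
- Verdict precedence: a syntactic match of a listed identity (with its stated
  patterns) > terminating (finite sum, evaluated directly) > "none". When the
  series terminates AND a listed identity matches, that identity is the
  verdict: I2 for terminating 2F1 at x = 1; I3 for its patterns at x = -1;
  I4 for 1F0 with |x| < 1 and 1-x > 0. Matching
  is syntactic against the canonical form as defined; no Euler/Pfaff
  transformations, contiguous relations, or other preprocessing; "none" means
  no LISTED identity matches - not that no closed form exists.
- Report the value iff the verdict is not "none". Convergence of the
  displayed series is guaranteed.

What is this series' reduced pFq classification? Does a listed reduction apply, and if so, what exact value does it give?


Prefactor -\frac{5}{9}, argument -\frac{3}{4}: 1F1 with upper {-11} over lower {-\frac{1}{2}}. Verdict: terminating - upper parameter -11 makes this a finite sum (last index 11), evaluated exactly. Its exact value is \frac{7876558247809}{29797447680}.

Key observation: t_0 being -\frac{5}{9}, k + 3/2 divides numerator and denominator alike; C = -5/9 after cancelling.
Consecutive-term ratio: r(k) = -\frac{3}{4} * (k-11) / [(k-\frac{1}{2}) (k+1)] - poly over poly, x = -\frac{3}{4} from leading terms; C = -\frac{5}{9} at k = 0.


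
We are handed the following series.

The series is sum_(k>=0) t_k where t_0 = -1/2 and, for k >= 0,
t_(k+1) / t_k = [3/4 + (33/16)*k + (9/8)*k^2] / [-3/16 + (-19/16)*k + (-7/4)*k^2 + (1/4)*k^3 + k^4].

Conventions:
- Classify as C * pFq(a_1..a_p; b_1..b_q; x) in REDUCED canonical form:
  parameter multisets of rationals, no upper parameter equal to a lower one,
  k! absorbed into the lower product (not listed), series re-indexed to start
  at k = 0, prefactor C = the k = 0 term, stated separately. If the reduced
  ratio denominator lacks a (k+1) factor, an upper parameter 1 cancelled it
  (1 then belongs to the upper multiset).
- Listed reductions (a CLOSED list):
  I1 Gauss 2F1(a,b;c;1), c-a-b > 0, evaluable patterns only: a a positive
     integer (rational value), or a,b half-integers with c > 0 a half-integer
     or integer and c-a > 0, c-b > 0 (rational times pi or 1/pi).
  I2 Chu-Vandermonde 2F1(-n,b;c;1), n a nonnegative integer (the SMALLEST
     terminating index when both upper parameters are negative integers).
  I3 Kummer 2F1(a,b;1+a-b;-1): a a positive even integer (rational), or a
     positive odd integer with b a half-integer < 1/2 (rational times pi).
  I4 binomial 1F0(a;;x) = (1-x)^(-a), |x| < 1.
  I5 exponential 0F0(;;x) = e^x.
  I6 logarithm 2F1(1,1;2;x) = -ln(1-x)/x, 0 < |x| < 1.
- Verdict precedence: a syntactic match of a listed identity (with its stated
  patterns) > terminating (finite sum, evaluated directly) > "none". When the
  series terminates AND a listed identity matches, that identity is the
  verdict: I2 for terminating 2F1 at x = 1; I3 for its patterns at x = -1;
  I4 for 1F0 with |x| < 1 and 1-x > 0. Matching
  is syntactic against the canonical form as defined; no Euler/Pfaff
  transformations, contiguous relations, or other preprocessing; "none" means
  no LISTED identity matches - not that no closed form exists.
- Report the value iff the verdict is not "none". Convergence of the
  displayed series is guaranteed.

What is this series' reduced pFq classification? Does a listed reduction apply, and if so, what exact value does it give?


Canonical form: C = -1/2 times 1F2 with upper {4/3}, lower {-3/2, 1/4}, x = 9/8. Verdict: none - this 1F2 at x = 9/8 matches no listed pattern, and upper {4/3} holds no stopper.

Key observation: x = (9/8) and factor the ratio over Q (C = -1/2, x = 9/8): negated roots = parameters.
Term ratio: r(k) = (9/8) * (k+4/3) / [(k-3/2) (k+1/4) (k+1)] - poly over poly, x = (9/8) from leading terms; C = -1/2 at k = 0.


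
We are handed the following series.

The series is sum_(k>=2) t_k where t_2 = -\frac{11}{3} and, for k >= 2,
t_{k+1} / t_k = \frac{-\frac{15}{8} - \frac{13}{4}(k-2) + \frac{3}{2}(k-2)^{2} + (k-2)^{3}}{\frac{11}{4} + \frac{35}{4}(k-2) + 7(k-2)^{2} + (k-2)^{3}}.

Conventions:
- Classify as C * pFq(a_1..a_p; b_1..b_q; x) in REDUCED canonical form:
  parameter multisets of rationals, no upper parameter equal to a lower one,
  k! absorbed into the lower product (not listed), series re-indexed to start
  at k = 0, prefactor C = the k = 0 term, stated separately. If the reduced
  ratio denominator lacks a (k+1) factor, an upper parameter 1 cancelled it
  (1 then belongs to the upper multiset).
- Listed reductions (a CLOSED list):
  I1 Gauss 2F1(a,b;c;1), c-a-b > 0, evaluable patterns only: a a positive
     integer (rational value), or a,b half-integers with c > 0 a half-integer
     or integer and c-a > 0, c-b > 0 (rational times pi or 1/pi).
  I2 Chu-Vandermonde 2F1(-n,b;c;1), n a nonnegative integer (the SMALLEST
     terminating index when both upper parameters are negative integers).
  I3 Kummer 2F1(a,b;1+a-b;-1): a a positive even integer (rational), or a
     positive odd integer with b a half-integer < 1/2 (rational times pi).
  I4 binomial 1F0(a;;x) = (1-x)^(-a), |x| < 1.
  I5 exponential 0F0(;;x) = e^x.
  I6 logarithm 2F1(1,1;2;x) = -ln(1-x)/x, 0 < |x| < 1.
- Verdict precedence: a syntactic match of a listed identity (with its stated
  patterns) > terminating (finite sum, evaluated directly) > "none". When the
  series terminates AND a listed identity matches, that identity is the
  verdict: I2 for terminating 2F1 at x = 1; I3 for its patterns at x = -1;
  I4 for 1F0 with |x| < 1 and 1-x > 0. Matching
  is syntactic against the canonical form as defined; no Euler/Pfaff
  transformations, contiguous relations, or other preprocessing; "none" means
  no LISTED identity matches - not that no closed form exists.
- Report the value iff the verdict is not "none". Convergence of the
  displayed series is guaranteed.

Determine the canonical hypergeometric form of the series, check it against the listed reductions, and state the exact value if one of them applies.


Key step: with t_0 = -\frac{11}{3}, factor the ratio over Q (C = -11/3, x = 1): negated roots = parameters.
Step ratio: r(k) = 1 * (k-\frac{3}{2}) (k+\frac{5}{2}) / [(k+\frac{11}{2}) (k+1)] - rational in k, leading ratio 1; with t_0 = -\frac{11}{3}, classification follows.

This is -\frac{11}{3} * 2F1(-\frac{3}{2}, \frac{5}{2}; \frac{11}{2}; 1) in reduced canonical form. Verdict: this is the half-integer Gauss pattern (I1) (x = 1; upper {-\frac{3}{2}, \frac{5}{2}} half-integers, c = \frac{11}{2} in the evaluable pattern). Value: \left(-\frac{8085}{16384}\right) \cdot \pi.


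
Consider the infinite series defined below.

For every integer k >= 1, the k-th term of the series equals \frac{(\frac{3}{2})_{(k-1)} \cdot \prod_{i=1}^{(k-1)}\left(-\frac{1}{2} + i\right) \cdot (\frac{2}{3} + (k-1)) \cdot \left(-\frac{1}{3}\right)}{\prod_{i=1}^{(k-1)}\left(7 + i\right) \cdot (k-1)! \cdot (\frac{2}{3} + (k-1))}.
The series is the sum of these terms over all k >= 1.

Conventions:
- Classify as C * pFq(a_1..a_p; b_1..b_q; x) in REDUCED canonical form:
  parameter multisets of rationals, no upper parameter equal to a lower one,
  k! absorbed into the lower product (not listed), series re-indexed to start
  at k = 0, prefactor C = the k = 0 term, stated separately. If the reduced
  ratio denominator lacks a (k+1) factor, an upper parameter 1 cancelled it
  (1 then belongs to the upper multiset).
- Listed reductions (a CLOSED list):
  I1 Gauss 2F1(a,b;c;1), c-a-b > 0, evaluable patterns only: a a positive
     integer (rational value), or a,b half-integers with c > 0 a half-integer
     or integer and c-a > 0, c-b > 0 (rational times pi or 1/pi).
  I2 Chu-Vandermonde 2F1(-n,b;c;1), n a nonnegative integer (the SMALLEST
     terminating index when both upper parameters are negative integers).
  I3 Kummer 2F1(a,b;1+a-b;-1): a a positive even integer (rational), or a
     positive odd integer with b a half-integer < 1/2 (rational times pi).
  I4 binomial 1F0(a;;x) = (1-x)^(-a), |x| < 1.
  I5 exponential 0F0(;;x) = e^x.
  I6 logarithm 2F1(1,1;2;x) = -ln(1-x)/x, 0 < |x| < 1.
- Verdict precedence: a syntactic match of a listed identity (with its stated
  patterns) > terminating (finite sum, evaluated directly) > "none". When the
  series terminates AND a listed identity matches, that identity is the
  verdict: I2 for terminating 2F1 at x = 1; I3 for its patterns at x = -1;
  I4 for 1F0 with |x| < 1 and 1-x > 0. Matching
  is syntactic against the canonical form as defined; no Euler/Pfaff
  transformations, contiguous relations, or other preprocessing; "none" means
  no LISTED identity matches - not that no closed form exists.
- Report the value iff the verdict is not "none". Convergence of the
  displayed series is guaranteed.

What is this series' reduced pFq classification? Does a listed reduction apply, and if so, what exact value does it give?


Canonical form: C = -\frac{1}{3} times 2F1 with upper {\frac{1}{2}, \frac{3}{2}}, lower {8}, x = 1. Verdict: the half-integer Gauss pattern (I1) fires (x = 1; upper {\frac{1}{2}, \frac{3}{2}} half-integers, c = 8 in the evaluable pattern). Exact value: \left(-\frac{1048576}{891891}\right) / \pi.

First insight: t_0 being -\frac{1}{3}, the lower running product (prefactor -1/3) is a rising factorial.
Adjacent-term ratio: r(k) = 1 * (k+\frac{1}{2}) (k+\frac{3}{2}) / [(k+8) (k+1)] - rational in k, leading ratio 1; with t_0 = -\frac{1}{3}, classification follows.


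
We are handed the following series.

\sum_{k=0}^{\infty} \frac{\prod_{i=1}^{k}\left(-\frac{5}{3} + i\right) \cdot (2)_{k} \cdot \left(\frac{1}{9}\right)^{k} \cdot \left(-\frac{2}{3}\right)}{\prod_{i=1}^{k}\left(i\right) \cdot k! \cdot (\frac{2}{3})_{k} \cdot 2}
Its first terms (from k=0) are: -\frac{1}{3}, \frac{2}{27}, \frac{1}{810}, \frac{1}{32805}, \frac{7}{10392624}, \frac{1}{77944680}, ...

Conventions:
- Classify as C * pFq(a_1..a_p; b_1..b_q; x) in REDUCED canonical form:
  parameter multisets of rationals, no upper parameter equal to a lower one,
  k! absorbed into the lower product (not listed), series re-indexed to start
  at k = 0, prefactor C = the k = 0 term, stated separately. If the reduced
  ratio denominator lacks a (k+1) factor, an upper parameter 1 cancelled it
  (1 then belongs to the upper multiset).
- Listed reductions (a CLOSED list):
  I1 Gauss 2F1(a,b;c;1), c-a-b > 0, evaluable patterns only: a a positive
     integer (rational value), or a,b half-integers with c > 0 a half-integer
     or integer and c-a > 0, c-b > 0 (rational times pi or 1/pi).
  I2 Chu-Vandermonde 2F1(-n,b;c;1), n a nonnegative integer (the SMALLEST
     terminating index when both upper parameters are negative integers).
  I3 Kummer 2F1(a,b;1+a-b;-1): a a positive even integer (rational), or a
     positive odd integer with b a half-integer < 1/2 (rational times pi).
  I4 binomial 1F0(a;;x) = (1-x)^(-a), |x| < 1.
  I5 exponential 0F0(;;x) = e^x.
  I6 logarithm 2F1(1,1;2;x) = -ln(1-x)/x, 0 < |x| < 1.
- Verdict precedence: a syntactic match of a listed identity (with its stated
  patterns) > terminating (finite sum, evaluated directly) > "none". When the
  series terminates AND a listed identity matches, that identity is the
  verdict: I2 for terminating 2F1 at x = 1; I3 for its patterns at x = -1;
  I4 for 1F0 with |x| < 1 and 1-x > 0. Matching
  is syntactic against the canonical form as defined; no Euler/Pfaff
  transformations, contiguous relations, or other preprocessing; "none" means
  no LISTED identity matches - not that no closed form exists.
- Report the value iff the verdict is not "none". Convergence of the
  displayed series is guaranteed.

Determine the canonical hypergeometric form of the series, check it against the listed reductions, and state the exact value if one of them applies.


This is -\frac{1}{3} * 2F2(-\frac{2}{3}, 2; \frac{2}{3}, 1; \frac{1}{9}) in reduced canonical form. Verdict: no listed reduction: x = \frac{1}{9} and upper {-\frac{2}{3}, 2} fail every I1-I6 pattern.

Key step: x = \frac{1}{9} and the lower running product (C = -1/3) is a rising factorial.
Adjacent-term ratio: r(k) = \frac{1}{9} * (k-\frac{2}{3}) (k+2) / [(k+\frac{2}{3}) (k+1) (k+1)] - rational; roots negated = parameters, x = \frac{1}{9}, C = -\frac{1}{3}.


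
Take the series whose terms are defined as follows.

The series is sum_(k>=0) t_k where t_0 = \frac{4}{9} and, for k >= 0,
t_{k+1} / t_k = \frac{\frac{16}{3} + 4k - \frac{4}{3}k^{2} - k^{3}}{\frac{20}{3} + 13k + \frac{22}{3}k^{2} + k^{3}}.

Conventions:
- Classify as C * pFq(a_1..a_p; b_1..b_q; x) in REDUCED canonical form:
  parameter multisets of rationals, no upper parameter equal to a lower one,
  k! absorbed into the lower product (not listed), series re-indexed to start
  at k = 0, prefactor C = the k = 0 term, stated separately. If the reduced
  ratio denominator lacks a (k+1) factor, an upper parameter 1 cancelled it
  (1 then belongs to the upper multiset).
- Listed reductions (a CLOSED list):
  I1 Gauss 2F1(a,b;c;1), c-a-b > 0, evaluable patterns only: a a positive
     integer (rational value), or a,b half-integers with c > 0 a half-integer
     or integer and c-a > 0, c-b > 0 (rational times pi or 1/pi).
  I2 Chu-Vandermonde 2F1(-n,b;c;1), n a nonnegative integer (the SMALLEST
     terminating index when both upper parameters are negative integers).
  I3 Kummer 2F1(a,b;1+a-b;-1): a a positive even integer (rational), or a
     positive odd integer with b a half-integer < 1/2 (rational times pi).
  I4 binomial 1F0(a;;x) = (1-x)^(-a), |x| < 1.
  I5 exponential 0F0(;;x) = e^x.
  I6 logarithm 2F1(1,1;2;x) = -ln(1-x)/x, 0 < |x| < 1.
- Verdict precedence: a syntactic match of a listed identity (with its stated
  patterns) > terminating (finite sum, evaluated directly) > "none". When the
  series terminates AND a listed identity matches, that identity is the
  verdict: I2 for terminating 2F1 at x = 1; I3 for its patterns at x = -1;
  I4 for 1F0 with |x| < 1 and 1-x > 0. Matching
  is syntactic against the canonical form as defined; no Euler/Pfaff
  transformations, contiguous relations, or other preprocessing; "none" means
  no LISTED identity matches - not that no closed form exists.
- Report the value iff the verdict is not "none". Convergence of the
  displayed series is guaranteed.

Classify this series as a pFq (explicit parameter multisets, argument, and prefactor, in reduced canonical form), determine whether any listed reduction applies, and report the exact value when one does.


Structural cue: x = -1 and the parameter 4/3 appears in both the upper and lower lists and cancels.
Adjacent-term ratio: r(k) = -1 * (k-2) (k+2) / [(k+5) (k+1)] - rational; roots negated = parameters, x = -1, C = \frac{4}{9}.

This is \frac{4}{9} * 2F1(-2, 2; 5; -1) in reduced canonical form. Verdict: Kummer (I3) applies (x = -1; c = 5 equals 1+a-b for upper {-2, 2}: listed pattern). Exact value: \frac{8}{9}.


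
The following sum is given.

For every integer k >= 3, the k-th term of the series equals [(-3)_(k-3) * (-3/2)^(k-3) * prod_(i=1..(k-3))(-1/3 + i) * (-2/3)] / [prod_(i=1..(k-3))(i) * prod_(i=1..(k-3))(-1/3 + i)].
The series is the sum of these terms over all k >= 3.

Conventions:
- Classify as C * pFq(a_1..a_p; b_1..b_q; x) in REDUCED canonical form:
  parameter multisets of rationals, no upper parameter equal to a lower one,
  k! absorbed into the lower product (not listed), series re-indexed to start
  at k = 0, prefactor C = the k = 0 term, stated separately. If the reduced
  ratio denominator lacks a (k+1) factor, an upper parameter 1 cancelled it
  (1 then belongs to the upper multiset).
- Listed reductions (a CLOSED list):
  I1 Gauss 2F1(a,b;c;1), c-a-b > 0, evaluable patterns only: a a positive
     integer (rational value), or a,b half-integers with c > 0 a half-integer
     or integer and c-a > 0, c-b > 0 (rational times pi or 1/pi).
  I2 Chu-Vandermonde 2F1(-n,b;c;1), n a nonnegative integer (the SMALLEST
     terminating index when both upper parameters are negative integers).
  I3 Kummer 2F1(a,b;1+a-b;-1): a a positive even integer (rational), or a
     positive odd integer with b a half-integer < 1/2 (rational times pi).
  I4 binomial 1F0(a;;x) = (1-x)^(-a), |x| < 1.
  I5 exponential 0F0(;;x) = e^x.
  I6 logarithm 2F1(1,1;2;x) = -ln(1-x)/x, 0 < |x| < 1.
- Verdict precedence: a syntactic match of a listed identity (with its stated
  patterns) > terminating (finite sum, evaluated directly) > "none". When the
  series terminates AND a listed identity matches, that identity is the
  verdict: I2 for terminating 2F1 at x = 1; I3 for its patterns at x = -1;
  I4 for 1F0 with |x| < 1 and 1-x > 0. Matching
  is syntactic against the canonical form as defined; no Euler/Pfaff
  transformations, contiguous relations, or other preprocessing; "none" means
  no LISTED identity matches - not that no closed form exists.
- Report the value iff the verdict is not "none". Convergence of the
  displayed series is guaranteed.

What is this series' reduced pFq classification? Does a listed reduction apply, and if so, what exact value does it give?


With C = -2/3: the canonical form is 1F0(-3; -; -3/2). Verdict: terminating - upper -3 stops the sum at k = 3; the 4 terms are added exactly. Exact value: -125/12.

Structural cue: from the first term -2/3: the running product (C = -2/3, x = -3/2) telescopes to a rising factorial.
Consecutive-term ratio: r(k) = (-3/2) * (k-3) / [(k+1)] - rational; roots negated = parameters, x = (-3/2), C = -2/3.


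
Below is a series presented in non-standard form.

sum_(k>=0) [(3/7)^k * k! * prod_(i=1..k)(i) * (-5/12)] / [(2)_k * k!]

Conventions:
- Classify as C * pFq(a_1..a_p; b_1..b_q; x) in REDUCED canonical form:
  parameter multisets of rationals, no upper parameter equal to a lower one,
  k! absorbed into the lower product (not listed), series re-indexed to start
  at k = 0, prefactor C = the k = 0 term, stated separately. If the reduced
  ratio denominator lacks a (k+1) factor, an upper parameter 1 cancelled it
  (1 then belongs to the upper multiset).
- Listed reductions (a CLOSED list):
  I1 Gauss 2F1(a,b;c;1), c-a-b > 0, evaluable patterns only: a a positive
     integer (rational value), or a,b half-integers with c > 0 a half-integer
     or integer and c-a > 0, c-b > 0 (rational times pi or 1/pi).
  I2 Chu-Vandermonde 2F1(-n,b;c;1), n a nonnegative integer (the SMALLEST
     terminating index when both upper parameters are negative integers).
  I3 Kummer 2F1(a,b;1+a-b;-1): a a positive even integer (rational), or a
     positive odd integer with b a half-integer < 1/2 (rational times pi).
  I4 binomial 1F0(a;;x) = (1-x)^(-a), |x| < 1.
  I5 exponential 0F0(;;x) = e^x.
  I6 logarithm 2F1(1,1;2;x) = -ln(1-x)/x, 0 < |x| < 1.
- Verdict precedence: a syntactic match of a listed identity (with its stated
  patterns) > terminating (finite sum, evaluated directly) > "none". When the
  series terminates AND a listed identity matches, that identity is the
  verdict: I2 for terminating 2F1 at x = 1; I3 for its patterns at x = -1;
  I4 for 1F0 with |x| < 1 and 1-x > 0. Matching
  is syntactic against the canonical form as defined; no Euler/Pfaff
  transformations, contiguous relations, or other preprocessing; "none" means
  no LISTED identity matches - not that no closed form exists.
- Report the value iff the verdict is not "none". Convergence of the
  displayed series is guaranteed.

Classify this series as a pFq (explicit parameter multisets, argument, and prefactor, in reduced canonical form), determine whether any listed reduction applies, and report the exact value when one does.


The series (x = 3/7) is 2F1: upper {1, 1}, lower {2}, prefactor -5/12. Verdict: logarithm (I6) matches (the logarithm: parameters (1,1;2), x = 3/7). Value: (35/36) * ln(4/7).

First insight: from the first term -5/12: the factorial ratio (prefactor -5/12) (k+a-1)!/(a-1)! is a rising factorial (a)_k.
Consecutive-term ratio: r(k) = (3/7) * (k+1) (k+1) / [(k+2) (k+1)] - poly over poly, x = (3/7) from leading terms; C = -5/12 at k = 0.


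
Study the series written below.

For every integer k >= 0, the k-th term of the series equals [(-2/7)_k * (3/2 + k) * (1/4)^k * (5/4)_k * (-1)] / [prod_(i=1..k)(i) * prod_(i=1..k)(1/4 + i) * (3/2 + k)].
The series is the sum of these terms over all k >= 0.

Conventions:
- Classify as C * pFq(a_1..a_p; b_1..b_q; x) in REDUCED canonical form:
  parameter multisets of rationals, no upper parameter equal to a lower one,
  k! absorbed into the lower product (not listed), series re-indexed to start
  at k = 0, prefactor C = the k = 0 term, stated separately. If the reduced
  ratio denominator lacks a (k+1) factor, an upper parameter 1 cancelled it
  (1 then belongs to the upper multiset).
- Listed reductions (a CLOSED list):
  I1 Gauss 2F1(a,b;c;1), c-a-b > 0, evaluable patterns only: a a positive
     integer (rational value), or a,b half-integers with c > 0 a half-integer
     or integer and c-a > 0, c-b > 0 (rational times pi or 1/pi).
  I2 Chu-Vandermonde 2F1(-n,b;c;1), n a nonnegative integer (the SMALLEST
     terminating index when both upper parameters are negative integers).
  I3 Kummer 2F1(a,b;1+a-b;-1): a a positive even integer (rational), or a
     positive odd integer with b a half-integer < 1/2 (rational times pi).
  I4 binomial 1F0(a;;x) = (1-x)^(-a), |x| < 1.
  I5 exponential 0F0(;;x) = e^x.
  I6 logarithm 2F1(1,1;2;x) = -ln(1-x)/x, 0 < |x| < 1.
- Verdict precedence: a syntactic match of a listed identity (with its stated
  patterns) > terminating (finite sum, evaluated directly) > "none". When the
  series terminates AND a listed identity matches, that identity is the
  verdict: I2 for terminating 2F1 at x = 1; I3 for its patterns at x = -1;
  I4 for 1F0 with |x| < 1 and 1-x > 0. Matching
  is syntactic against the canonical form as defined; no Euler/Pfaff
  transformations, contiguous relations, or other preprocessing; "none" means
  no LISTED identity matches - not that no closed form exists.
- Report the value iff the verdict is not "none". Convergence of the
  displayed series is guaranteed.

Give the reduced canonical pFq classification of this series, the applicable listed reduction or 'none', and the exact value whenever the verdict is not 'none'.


Reduced: x = 1/4, 1F0, upper = {-2/7}, lower = {-}, C = -1. Verdict (x = 1/4): the binomial series (I4) applies (the 1F0 binomial series: exponent 2/7, x = 1/4). Hence: (-1) * (3/4)^(2/7).

The tell: from the first term -1: the product of the first k integers (C = -1) is k!.
Step ratio: r(k) = (1/4) * (k-2/7) / [(k+1)] - rational in k. x = (1/4); t_0 = -1; negate the roots.


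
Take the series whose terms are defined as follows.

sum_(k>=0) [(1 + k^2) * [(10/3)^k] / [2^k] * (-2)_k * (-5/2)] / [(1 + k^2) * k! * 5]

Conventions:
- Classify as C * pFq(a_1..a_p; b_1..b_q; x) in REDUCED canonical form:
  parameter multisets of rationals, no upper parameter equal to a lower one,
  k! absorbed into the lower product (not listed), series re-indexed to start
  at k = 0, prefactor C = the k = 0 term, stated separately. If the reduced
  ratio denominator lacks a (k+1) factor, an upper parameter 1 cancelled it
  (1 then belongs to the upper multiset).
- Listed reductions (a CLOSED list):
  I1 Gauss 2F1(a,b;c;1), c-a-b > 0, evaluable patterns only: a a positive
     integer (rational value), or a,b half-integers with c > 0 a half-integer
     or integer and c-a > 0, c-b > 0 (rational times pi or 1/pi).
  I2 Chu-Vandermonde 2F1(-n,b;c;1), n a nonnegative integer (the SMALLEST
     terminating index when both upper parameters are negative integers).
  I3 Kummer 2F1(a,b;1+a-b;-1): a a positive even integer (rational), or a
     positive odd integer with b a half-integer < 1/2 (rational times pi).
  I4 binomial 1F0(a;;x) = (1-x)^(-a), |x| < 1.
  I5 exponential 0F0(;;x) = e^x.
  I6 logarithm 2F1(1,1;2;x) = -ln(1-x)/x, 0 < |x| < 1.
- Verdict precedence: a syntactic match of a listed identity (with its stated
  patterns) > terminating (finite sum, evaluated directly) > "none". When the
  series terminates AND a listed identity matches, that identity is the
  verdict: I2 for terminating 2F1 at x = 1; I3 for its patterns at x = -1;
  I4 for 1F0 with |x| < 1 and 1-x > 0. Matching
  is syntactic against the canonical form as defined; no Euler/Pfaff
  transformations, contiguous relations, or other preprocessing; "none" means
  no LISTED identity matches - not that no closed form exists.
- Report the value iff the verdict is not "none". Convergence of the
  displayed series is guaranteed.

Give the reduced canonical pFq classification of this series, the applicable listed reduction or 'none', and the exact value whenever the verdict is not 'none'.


The series (x = 5/3) is 1F0: upper {-2}, lower {-}, prefactor -1/2. Verdict: terminating - upper parameter -2 makes this a finite sum (last index 2), evaluated exactly. Its exact value is -2/9.

Structural cue: from the first term -1/2: the two k-th powers (C = -1/2) combine into one argument.
Consecutive-term ratio: r(k) = (5/3) * (k-2) / [(k+1)] - poly over poly, x = (5/3) from leading terms; C = -1/2 at k = 0.


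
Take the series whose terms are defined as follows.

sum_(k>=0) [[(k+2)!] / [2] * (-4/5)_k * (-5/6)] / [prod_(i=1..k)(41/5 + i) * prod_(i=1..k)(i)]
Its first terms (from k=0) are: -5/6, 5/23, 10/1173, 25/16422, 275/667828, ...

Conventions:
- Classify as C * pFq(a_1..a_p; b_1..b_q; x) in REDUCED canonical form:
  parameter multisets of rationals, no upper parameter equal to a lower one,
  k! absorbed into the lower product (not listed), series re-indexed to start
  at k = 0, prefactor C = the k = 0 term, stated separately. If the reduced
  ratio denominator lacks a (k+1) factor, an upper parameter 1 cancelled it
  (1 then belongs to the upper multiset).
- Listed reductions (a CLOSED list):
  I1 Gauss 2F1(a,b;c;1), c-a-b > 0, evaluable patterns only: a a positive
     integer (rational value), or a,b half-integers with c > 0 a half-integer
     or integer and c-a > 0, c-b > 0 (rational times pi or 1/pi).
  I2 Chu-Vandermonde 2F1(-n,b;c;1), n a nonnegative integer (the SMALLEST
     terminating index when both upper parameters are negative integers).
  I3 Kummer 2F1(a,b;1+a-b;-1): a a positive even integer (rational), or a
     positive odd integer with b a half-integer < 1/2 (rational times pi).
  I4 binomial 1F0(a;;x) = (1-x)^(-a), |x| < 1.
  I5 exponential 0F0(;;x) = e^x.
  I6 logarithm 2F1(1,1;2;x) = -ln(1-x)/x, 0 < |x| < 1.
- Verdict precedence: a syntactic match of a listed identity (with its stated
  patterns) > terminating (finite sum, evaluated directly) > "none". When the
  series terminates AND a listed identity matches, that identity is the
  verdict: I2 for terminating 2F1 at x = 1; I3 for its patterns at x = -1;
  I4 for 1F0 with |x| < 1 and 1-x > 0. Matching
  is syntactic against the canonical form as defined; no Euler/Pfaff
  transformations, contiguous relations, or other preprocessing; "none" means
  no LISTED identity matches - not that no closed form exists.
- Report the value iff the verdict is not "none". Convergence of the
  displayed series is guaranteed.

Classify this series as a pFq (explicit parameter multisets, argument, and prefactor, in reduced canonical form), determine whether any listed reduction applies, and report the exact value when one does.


Prefactor -5/6, argument 1: 2F1 with upper {-4/5, 3} over lower {46/5}. Verdict: this is Gauss's theorem (I1) (x = 1: the Gamma ratio telescopes since c-a-b = 7 > 0 and a = 3 in Z>0). Value: -1271/2100.

First insight: with t_0 = -5/6, the product of the first k integers (prefactor -5/6) is k!.
Term ratio: r(k) = 1 * (k-4/5) (k+3) / [(k+46/5) (k+1)] - rational in k. x = 1; t_0 = -5/6; negate the roots.


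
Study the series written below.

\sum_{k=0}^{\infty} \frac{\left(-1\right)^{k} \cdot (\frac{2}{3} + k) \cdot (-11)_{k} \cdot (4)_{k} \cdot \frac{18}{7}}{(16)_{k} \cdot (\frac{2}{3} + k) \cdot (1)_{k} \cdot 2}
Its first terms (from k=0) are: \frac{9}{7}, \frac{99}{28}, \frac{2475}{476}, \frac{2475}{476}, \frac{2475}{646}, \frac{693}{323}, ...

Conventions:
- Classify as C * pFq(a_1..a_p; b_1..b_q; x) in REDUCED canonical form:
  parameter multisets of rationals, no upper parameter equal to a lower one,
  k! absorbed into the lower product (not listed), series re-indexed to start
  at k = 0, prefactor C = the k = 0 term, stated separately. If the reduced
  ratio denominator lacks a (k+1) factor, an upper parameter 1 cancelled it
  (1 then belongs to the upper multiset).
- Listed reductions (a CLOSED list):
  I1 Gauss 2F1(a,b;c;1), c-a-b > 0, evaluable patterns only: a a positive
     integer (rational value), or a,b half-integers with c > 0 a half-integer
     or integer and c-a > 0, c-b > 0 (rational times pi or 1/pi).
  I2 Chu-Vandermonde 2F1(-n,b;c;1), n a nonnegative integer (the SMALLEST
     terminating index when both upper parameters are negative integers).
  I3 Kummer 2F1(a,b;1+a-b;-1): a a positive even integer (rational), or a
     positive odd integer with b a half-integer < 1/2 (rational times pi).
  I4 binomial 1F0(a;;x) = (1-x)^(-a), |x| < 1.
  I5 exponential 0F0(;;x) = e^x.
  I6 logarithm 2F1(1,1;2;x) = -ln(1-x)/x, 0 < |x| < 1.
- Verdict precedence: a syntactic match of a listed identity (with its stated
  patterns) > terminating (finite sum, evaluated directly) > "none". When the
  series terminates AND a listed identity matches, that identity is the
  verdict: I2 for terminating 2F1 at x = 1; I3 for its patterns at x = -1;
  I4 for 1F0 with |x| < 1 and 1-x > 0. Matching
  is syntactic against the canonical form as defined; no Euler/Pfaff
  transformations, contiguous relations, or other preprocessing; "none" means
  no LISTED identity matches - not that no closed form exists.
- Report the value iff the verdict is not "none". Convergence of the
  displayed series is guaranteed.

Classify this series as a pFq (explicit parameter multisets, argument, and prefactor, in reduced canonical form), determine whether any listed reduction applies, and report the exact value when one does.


Prefactor \frac{9}{7}, argument -1: 2F1 with upper {-11, 4} over lower {16}. Verdict: the Kummer evaluation I3 matches (x = -1; c = 16 equals 1+a-b for upper {-11, 4}: listed pattern). Exact value: \frac{45}{2}.

The tell: t_0 being \frac{9}{7}, striking the common factor k + 2/3 reduces the term (C = 9/7).
Adjacent-term ratio: r(k) = -1 * (k-11) (k+4) / [(k+16) (k+1)] - rational in k. x = -1; t_0 = \frac{9}{7}; negate the roots.


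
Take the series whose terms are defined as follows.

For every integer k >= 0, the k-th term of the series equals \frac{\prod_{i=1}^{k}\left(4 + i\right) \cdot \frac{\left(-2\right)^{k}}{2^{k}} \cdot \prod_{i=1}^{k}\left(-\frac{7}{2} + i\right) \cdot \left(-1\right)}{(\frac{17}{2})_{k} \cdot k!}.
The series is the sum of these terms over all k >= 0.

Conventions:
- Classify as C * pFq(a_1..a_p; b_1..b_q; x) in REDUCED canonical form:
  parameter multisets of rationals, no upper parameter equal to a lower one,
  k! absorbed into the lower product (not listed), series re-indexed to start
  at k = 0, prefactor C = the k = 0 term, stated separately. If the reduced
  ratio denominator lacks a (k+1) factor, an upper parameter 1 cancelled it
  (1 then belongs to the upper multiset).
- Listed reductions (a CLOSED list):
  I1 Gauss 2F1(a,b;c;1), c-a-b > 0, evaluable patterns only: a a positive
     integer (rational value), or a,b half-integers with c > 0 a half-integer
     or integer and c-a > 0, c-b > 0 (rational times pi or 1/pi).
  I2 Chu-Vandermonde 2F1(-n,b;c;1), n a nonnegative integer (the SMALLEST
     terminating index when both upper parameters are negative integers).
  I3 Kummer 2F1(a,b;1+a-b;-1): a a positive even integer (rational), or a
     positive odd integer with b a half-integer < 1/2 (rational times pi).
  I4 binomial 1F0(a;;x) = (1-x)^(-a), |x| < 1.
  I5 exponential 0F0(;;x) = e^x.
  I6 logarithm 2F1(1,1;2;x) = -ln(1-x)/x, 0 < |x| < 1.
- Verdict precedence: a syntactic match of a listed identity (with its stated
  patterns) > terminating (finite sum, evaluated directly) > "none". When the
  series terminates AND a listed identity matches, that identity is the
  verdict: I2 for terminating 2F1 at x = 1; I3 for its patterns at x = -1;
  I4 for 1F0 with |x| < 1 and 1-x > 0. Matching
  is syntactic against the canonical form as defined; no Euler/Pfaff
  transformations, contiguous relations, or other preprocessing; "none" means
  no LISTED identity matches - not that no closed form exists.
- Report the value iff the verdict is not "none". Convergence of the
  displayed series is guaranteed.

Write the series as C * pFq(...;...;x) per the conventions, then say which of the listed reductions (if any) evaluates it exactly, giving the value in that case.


The series (x = -1) is 2F1: upper {-\frac{5}{2}, 5}, lower {\frac{17}{2}}, prefactor -1. Verdict: the Kummer evaluation I3 applies (x = -1; c = \frac{17}{2} equals 1+a-b for upper {-\frac{5}{2}, 5}: listed pattern). Hence: \left(-\frac{135135}{131072}\right) \cdot \pi.

Key step: t_0 being -1, the running product (prefactor -1) telescopes to a rising factorial.
Adjacent-term ratio: r(k) = -1 * (k-\frac{5}{2}) (k+5) / [(k+\frac{17}{2}) (k+1)] ; factor over Q: parameters, x = -1, and C = -1.


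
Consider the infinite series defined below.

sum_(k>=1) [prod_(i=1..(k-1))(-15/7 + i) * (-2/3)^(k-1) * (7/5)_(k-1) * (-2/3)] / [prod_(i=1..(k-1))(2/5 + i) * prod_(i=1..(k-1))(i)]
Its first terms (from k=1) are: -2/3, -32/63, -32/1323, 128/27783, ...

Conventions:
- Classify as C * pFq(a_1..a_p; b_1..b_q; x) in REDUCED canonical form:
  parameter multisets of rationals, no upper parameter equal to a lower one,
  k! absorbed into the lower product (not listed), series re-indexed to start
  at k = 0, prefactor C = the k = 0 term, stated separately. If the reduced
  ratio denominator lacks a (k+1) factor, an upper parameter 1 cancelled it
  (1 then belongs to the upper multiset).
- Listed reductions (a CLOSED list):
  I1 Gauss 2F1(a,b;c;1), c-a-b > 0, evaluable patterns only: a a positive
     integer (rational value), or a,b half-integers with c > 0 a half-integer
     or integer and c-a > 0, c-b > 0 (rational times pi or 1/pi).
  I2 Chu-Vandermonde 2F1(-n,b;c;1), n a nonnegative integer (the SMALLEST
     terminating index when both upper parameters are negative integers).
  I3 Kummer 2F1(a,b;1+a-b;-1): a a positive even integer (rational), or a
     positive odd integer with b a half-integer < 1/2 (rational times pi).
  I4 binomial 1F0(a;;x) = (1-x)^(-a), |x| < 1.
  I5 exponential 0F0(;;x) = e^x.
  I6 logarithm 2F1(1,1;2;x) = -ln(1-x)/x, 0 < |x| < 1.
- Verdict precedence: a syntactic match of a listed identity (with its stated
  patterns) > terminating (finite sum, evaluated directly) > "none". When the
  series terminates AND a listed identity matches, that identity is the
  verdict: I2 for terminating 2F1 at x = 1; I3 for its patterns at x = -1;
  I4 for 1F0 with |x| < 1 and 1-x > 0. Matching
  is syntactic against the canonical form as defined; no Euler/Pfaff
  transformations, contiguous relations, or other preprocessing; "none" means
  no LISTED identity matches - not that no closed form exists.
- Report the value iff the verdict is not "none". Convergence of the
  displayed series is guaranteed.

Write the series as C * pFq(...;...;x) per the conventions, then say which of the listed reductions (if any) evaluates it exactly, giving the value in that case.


Key step: t_0 = -2/3 here, and the parameter 7/5 appears in both the upper and lower lists and cancels.
Adjacent-term ratio: r(k) = (-2/3) * (k-8/7) / [(k+1)] - rational in k, leading ratio (-2/3); with t_0 = -2/3, classification follows.

Classification (C = -2/3): 1F0 with upper {-8/7}, lower {-}, argument x = -2/3. Verdict (x = -2/3): binomial (I4) applies (the 1F0 binomial series: exponent 8/7, x = -2/3). Exact value: (-2/3) * (5/3)^(8/7).
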